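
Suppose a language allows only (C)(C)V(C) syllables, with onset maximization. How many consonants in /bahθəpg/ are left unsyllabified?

1

Syllabifying with onset maximization leaves /g/ stranded (at most one coda consonant is licensed; onsets may contain at most 2 consonants).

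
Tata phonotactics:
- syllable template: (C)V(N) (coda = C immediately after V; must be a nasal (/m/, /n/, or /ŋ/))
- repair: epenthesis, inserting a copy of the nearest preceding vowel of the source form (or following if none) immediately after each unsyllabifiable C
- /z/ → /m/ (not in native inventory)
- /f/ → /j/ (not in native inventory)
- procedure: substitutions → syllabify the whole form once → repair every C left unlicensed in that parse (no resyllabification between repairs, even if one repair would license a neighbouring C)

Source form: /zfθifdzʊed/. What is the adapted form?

mijiθijidimʊede

Substitution: /z/ → /m/, /f/ → /j/, giving /mjθijdmʊed/.
The consonants /m/, /j/, /j/, /d/, /d/ cannot be parsed into a legal (C)V(N) syllable (only a nasal (/m/, /n/, or /ŋ/) is licensed in coda position; onsets are limited to one consonant).
Each unlicensed consonant becomes the onset of a new syllable: /m/ → /mi/, /j/ → /ji/, /j/ → /ji/, /d/ → /di/, /d/ → /de/.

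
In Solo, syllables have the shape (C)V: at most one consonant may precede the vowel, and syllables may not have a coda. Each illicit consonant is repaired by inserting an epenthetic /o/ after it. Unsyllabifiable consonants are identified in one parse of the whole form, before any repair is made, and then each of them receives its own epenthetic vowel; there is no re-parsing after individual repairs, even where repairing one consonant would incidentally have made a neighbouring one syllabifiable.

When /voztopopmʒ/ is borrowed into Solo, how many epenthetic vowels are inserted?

The unsyllabifiable consonants are /z/, /p/, /m/, /ʒ/; each receives one epenthetic vowel.

4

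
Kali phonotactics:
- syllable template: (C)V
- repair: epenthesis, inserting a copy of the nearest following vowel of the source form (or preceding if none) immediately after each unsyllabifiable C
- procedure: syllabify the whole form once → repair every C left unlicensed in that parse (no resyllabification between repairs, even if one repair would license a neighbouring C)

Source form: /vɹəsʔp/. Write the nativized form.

Under (C)V, the unsyllabifiable consonants are /v/, /s/, /ʔ/, /p/ (no codas are permitted; onsets are limited to one consonant).
Epenthesis after each stranded consonant: /v/ → /və/, /s/ → /sə/, /ʔ/ → /ʔə/, /p/ → /pə/.

vəɹəsəʔəpə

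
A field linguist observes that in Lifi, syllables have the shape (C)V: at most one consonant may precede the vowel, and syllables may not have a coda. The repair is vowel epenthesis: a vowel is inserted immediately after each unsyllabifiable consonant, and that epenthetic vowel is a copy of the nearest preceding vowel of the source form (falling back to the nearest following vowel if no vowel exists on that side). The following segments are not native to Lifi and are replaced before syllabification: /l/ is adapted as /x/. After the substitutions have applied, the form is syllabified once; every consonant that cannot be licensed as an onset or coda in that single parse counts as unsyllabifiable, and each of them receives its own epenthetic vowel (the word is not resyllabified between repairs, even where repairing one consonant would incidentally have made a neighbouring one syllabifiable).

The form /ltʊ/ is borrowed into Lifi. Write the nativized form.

Substitution: /l/ → /x/, giving /xtʊ/.
Under (C)V, the unsyllabifiable consonants are /x/ (no codas are permitted; onsets are limited to one consonant).
Each unlicensed consonant becomes the onset of a new syllable: /x/ → /xʊ/.

xʊtʊ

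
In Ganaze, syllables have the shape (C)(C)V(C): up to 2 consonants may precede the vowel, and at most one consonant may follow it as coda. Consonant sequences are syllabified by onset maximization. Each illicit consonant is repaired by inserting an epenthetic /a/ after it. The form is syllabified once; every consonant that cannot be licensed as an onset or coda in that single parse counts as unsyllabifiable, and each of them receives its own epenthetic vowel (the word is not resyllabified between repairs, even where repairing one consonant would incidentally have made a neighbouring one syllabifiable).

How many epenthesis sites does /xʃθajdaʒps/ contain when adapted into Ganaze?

3

The unsyllabifiable consonants are /x/, /p/, /s/; each receives one epenthetic vowel.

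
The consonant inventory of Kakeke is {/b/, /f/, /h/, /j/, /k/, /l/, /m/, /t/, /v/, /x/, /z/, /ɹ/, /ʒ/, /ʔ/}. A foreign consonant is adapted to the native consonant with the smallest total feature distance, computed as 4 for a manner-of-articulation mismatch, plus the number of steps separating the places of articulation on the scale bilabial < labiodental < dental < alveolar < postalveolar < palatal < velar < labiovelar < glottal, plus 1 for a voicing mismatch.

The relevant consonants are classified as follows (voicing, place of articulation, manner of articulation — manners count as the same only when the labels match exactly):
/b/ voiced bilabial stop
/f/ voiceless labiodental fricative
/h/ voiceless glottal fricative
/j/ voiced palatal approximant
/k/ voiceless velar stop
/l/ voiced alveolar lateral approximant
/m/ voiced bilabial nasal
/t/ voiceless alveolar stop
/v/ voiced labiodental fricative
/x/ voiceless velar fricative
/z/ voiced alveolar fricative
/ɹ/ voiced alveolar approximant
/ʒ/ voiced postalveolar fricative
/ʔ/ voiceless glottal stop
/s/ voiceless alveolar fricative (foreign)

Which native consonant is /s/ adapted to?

/z/ is closest: same manner (fricative), place distance 0 (alveolar→alveolar), voicing differs (+1); total 1. Next closest is /f/ at distance 2.

z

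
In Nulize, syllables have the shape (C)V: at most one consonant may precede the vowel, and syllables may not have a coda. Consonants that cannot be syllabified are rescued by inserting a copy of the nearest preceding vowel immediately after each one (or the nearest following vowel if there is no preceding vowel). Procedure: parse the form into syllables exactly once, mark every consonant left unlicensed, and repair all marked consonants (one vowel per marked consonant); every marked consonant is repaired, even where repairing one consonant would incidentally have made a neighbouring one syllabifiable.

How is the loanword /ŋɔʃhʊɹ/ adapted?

ŋɔʃɔhʊɹʊ

Syllabifying with onset maximization leaves /ʃ/, /ɹ/ stranded (no codas are permitted; onsets are limited to one consonant).
Epenthesis after each stranded consonant: /ʃ/ → /ʃɔ/, /ɹ/ → /ɹʊ/.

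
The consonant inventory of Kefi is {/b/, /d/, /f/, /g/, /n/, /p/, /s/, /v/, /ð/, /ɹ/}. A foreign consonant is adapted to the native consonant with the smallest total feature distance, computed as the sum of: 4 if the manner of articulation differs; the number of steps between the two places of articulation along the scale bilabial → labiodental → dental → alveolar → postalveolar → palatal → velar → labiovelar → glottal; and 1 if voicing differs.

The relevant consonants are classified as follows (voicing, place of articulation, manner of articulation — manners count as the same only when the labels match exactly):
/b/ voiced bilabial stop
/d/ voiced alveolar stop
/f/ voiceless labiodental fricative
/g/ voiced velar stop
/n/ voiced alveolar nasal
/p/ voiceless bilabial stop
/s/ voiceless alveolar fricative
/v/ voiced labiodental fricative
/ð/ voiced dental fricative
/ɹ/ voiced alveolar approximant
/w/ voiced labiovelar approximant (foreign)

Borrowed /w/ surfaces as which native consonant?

/ɹ/ is closest: same manner (approximant), place distance 4 (labiovelar→alveolar), same voicing; total 4. Next closest is /g/ at distance 5.

ɹ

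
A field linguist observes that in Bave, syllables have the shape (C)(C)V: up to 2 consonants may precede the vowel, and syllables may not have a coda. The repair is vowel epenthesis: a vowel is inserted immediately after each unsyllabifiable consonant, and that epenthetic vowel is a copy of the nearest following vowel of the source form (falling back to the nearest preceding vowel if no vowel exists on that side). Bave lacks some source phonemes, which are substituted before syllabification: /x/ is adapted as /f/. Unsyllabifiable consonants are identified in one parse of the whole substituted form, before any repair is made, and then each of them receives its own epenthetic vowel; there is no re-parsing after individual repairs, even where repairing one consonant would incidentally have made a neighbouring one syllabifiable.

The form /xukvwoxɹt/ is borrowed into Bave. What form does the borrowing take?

Substitution: /x/ → /f/, giving /fukvwofɹt/.
Under (C)(C)V, the unsyllabifiable consonants are /k/, /f/, /ɹ/, /t/ (no codas are permitted; onsets may contain at most 2 consonants).
Inserting the epenthetic vowel yields /k/ → /ko/, /f/ → /fo/, /ɹ/ → /ɹo/, /t/ → /to/.

fukovwofoɹoto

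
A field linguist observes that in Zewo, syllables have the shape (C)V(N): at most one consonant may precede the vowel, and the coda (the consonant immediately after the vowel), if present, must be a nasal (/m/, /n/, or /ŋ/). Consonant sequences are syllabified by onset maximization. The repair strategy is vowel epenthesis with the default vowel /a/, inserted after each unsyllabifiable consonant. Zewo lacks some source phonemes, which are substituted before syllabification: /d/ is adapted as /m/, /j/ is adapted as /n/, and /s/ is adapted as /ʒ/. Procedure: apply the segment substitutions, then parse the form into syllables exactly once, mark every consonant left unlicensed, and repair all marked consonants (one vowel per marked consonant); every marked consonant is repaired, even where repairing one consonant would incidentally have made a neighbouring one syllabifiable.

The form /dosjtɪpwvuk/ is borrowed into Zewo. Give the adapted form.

Substitution: /d/ → /m/, /s/ → /ʒ/, /j/ → /n/, giving /moʒntɪpwvuk/.
Under (C)V(N), the unsyllabifiable consonants are /ʒ/, /n/, /p/, /w/, /k/ (only a nasal (/m/, /n/, or /ŋ/) is licensed in coda position; onsets are limited to one consonant).
Inserting the epenthetic vowel yields /ʒ/ → /ʒa/, /n/ → /na/, /p/ → /pa/, /w/ → /wa/, /k/ → /ka/.

moʒanatɪpawavuka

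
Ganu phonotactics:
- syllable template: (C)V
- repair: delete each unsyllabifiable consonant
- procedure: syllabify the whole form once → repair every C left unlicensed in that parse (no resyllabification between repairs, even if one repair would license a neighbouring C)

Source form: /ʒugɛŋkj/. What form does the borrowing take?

ʒugɛ

The consonants /ŋ/, /k/, /j/ cannot be parsed into a legal (C)V syllable (no codas are permitted; onsets are limited to one consonant).
Deleting the stranded consonants removes /ŋ/, /k/, /j/.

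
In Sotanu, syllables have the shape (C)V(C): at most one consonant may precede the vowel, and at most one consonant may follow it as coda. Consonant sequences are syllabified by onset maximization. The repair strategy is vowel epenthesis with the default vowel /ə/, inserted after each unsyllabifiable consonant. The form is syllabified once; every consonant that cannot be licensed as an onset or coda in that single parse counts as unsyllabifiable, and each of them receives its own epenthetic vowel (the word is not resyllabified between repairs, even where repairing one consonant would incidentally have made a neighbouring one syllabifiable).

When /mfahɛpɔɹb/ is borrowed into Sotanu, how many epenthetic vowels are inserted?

The unsyllabifiable consonants are /m/, /b/; each receives one epenthetic vowel.

2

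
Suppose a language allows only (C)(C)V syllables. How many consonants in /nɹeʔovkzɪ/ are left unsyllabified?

Under (C)(C)V, the unsyllabifiable consonants are /v/ (no codas are permitted; onsets may contain at most 2 consonants).

1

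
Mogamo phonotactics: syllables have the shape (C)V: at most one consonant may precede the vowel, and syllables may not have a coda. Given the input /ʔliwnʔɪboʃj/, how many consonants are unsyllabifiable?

5

Under (C)V, the unsyllabifiable consonants are /ʔ/, /w/, /n/, /ʃ/, /j/ (no codas are permitted; onsets are limited to one consonant).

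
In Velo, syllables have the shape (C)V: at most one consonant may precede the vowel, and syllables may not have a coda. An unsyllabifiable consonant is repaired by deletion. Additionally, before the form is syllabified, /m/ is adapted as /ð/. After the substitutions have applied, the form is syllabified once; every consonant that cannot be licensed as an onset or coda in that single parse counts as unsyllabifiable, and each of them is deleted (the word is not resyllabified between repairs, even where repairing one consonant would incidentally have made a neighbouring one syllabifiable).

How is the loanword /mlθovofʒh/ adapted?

θovo

Substitution: /m/ → /ð/, giving /ðlθovofʒh/.
The consonants /ð/, /l/, /f/, /ʒ/, /h/ cannot be parsed into a legal (C)V syllable (no codas are permitted; onsets are limited to one consonant).
Deleting the stranded consonants removes /ð/, /l/, /f/, /ʒ/, /h/.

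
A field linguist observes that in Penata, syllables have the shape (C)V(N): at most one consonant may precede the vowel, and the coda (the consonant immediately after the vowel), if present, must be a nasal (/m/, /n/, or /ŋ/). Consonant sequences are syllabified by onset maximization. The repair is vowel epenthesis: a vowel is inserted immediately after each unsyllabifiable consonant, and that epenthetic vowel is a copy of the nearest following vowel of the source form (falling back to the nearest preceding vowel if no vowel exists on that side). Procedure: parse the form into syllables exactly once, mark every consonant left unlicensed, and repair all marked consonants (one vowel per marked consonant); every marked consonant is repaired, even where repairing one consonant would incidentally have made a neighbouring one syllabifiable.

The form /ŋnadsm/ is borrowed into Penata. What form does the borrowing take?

ŋanadasama

The consonants /ŋ/, /d/, /s/, /m/ cannot be parsed into a legal (C)V(N) syllable (only a nasal (/m/, /n/, or /ŋ/) is licensed in coda position; onsets are limited to one consonant).
Inserting the epenthetic vowel yields /ŋ/ → /ŋa/, /d/ → /da/, /s/ → /sa/, /m/ → /ma/.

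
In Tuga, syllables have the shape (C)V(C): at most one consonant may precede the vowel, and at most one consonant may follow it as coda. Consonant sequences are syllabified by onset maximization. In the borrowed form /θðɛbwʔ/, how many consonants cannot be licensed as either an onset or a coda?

3

Syllabifying with onset maximization leaves /θ/, /w/, /ʔ/ stranded (at most one coda consonant is licensed; onsets are limited to one consonant).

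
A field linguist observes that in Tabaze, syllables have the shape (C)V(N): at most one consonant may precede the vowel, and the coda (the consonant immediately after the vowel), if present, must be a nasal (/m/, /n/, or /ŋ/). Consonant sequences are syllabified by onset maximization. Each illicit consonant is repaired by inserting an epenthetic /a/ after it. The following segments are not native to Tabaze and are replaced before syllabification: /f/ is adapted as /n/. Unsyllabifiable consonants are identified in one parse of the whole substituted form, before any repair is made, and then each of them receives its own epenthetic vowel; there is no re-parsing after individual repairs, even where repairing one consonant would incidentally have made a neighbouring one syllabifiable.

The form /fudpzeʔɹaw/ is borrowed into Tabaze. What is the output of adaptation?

nudapazeʔaɹawa

Substitution: /f/ → /n/, giving /nudpzeʔɹaw/.
Under (C)V(N), the unsyllabifiable consonants are /d/, /p/, /ʔ/, /w/ (only a nasal (/m/, /n/, or /ŋ/) is licensed in coda position; onsets are limited to one consonant).
Each unlicensed consonant becomes the onset of a new syllable: /d/ → /da/, /p/ → /pa/, /ʔ/ → /ʔa/, /w/ → /wa/.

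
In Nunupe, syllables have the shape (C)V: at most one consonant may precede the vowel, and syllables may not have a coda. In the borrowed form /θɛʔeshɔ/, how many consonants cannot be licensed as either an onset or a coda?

1

Under (C)V, the unsyllabifiable consonants are /s/ (no codas are permitted; onsets are limited to one consonant).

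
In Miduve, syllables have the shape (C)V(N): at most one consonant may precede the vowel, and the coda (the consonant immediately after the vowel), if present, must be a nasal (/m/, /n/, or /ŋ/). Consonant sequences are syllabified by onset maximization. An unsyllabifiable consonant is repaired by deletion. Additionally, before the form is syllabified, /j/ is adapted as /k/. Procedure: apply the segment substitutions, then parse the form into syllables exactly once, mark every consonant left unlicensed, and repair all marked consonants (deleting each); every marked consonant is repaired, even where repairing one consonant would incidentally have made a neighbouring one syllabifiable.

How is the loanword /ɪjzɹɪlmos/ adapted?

Substitution: /j/ → /k/, giving /ɪkzɹɪlmos/.
The consonants /k/, /z/, /l/, /s/ cannot be parsed into a legal (C)V(N) syllable (only a nasal (/m/, /n/, or /ŋ/) is licensed in coda position; onsets are limited to one consonant).
Each unlicensed consonant is deleted: /k/, /z/, /l/, /s/.

ɪɹɪmo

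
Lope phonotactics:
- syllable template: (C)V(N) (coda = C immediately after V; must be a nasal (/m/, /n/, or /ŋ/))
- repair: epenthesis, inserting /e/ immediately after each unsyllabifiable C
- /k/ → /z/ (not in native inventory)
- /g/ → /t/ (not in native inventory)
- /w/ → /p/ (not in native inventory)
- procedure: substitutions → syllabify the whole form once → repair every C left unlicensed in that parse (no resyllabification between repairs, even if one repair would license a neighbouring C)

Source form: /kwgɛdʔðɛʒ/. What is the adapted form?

zepetɛdeʔeðɛʒe

Substitution: /k/ → /z/, /w/ → /p/, /g/ → /t/, giving /zptɛdʔðɛʒ/.
Syllabifying with onset maximization leaves /z/, /p/, /d/, /ʔ/, /ʒ/ stranded (only a nasal (/m/, /n/, or /ŋ/) is licensed in coda position; onsets are limited to one consonant).
Inserting the epenthetic vowel yields /z/ → /ze/, /p/ → /pe/, /d/ → /de/, /ʔ/ → /ʔe/, /ʒ/ → /ʒe/.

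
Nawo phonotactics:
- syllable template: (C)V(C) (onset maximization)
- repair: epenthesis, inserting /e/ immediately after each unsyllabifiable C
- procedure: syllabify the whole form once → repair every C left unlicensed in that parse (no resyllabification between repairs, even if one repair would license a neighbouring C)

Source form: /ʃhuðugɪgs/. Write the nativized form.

ʃehuðugɪgse

The consonants /ʃ/, /s/ cannot be parsed into a legal (C)V(C) syllable (at most one coda consonant is licensed; onsets are limited to one consonant).
Inserting the epenthetic vowel yields /ʃ/ → /ʃe/, /s/ → /se/.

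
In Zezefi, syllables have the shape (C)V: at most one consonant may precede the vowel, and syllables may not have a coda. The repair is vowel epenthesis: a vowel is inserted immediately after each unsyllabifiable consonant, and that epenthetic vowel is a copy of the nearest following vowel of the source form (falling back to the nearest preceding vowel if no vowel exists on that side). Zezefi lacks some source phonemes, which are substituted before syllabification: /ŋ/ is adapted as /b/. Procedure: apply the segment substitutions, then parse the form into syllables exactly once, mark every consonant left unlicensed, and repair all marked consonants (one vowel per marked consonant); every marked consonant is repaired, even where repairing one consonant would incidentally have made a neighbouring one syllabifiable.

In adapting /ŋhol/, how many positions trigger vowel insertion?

2

After substitution the input is /bhol/.
The unsyllabifiable consonants are /b/, /l/; each receives one epenthetic vowel.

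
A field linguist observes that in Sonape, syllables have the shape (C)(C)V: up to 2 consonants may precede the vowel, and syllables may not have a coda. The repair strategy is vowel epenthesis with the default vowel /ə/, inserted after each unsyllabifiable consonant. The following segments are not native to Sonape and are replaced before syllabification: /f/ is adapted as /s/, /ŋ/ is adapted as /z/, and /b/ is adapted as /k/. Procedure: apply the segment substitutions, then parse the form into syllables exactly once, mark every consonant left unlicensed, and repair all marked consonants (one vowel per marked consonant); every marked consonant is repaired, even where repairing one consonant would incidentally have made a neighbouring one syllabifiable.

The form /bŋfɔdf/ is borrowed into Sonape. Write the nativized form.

Substitution: /b/ → /k/, /ŋ/ → /z/, /f/ → /s/, giving /kzsɔds/.
Syllabifying with onset maximization leaves /k/, /d/, /s/ stranded (no codas are permitted; onsets may contain at most 2 consonants).
Inserting the epenthetic vowel yields /k/ → /kə/, /d/ → /də/, /s/ → /sə/.

kəzsɔdəsə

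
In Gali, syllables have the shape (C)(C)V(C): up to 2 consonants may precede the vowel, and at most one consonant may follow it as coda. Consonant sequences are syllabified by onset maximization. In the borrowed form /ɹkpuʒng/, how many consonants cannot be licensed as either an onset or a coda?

3

The consonants /ɹ/, /n/, /g/ cannot be parsed into a legal (C)(C)V(C) syllable (at most one coda consonant is licensed; onsets may contain at most 2 consonants).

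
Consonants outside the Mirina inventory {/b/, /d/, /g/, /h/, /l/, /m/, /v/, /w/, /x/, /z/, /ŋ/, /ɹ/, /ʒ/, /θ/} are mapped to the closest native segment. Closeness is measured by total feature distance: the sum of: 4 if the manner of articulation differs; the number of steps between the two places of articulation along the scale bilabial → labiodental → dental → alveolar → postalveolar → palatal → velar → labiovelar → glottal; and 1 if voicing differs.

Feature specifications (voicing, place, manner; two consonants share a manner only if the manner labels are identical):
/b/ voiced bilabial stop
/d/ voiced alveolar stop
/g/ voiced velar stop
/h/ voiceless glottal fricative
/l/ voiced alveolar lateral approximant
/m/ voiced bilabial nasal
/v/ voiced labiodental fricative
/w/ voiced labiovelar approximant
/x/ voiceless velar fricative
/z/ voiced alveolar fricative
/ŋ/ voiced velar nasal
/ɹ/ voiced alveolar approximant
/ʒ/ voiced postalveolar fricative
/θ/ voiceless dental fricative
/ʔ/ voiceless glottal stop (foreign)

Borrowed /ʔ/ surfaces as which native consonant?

g

/g/ is closest: same manner (stop), place distance 2 (glottal→velar), voicing differs (+1); total 3. Next closest is /h/ at distance 4.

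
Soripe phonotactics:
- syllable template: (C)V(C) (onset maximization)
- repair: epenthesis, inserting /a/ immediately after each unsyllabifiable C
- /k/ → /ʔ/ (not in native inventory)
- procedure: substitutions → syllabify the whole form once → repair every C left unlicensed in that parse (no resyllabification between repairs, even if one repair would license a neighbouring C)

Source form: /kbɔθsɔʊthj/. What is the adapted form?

ʔabɔθsɔʊthaja

Substitution: /k/ → /ʔ/, giving /ʔbɔθsɔʊthj/.
Under (C)V(C), the unsyllabifiable consonants are /ʔ/, /h/, /j/ (at most one coda consonant is licensed; onsets are limited to one consonant).
Inserting the epenthetic vowel yields /ʔ/ → /ʔa/, /h/ → /ha/, /j/ → /ja/.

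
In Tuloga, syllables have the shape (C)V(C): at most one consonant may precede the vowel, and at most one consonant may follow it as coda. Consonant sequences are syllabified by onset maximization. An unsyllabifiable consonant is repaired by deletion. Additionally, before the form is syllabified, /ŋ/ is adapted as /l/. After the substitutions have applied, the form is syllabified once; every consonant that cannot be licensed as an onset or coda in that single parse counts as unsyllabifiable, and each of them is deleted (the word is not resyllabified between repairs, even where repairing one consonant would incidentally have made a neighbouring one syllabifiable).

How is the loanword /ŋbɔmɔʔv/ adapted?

Substitution: /ŋ/ → /l/, giving /lbɔmɔʔv/.
The consonants /l/, /v/ cannot be parsed into a legal (C)V(C) syllable (at most one coda consonant is licensed; onsets are limited to one consonant).
Each unlicensed consonant is deleted: /l/, /v/.

bɔmɔʔ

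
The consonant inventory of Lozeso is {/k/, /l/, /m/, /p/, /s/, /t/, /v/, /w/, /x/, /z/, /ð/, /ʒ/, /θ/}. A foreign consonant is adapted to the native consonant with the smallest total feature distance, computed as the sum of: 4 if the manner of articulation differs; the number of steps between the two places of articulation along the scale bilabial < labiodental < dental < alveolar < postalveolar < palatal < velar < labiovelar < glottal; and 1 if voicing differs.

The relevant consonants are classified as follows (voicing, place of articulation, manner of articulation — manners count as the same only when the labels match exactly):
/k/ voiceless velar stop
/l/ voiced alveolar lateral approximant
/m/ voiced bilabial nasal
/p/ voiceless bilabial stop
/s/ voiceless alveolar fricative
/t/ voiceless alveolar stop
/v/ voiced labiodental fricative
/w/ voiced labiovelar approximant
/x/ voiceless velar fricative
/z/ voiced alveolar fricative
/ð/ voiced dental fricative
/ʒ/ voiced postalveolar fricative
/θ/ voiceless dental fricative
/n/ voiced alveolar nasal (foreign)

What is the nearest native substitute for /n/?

m

/m/ is closest: same manner (nasal), place distance 3 (alveolar→bilabial), same voicing; total 3. Next closest is /l/ at distance 4.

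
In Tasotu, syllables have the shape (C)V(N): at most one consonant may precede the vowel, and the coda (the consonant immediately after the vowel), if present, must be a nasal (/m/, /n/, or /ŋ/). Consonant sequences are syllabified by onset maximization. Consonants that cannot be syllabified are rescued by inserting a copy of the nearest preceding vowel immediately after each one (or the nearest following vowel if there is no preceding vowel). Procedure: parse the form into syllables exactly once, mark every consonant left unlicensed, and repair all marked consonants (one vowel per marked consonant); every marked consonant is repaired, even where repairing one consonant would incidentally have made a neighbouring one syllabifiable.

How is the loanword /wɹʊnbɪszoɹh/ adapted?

wʊɹʊnbɪsɪzoɹoho

Syllabifying with onset maximization leaves /w/, /s/, /ɹ/, /h/ stranded (only a nasal (/m/, /n/, or /ŋ/) is licensed in coda position; onsets are limited to one consonant).
Inserting the epenthetic vowel yields /w/ → /wʊ/, /s/ → /sɪ/, /ɹ/ → /ɹo/, /h/ → /ho/.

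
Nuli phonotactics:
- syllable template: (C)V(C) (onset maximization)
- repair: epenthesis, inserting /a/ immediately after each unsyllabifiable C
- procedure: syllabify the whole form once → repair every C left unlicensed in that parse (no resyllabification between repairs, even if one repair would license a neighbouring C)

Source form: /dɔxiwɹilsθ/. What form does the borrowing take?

Under (C)V(C), the unsyllabifiable consonants are /s/, /θ/ (at most one coda consonant is licensed; onsets are limited to one consonant).
Epenthesis after each stranded consonant: /s/ → /sa/, /θ/ → /θa/.

dɔxiwɹilsaθa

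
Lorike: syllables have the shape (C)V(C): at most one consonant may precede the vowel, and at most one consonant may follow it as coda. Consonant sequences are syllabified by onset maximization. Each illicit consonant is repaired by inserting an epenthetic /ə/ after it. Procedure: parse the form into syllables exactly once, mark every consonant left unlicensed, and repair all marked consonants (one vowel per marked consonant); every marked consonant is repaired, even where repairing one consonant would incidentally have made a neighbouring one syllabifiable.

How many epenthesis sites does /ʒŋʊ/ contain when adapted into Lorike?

1

The unsyllabifiable consonants are /ʒ/; each receives one epenthetic vowel.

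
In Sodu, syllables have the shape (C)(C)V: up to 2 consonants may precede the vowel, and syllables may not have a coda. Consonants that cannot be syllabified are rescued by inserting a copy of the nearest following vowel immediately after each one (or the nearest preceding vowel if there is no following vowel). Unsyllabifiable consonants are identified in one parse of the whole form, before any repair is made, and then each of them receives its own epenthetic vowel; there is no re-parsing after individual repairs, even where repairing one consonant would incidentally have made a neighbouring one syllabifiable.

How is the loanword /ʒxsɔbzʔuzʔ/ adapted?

ʒɔxsɔbuzʔuzuʔu

The consonants /ʒ/, /b/, /z/, /ʔ/ cannot be parsed into a legal (C)(C)V syllable (no codas are permitted; onsets may contain at most 2 consonants).
Each unlicensed consonant becomes the onset of a new syllable: /ʒ/ → /ʒɔ/, /b/ → /bu/, /z/ → /zu/, /ʔ/ → /ʔu/.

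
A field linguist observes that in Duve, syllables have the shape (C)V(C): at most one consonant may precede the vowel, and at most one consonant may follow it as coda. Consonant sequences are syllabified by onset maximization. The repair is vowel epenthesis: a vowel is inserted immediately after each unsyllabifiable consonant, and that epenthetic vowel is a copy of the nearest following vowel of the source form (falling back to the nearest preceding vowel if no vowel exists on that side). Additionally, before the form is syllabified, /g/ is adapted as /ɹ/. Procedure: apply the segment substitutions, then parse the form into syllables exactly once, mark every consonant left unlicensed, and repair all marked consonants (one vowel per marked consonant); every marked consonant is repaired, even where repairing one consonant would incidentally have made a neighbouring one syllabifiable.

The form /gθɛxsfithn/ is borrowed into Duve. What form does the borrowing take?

Substitution: /g/ → /ɹ/, giving /ɹθɛxsfithn/.
The consonants /ɹ/, /s/, /h/, /n/ cannot be parsed into a legal (C)V(C) syllable (at most one coda consonant is licensed; onsets are limited to one consonant).
Inserting the epenthetic vowel yields /ɹ/ → /ɹɛ/, /s/ → /si/, /h/ → /hi/, /n/ → /ni/.

ɹɛθɛxsifithini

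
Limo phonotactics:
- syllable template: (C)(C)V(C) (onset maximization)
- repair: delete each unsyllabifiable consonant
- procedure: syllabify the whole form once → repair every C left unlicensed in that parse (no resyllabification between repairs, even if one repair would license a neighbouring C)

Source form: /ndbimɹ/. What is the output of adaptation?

dbim

The consonants /n/, /ɹ/ cannot be parsed into a legal (C)(C)V(C) syllable (at most one coda consonant is licensed; onsets may contain at most 2 consonants).
Deleting the stranded consonants removes /n/, /ɹ/.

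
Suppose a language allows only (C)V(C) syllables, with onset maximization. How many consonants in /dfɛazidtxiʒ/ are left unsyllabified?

Syllabifying with onset maximization leaves /d/, /t/ stranded (at most one coda consonant is licensed; onsets are limited to one consonant).

2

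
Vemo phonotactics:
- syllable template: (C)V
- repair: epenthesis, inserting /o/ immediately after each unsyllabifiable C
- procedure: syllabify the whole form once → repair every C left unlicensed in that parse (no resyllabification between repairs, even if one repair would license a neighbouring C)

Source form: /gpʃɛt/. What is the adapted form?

Syllabifying with onset maximization leaves /g/, /p/, /t/ stranded (no codas are permitted; onsets are limited to one consonant).
Inserting the epenthetic vowel yields /g/ → /go/, /p/ → /po/, /t/ → /to/.

gopoʃɛto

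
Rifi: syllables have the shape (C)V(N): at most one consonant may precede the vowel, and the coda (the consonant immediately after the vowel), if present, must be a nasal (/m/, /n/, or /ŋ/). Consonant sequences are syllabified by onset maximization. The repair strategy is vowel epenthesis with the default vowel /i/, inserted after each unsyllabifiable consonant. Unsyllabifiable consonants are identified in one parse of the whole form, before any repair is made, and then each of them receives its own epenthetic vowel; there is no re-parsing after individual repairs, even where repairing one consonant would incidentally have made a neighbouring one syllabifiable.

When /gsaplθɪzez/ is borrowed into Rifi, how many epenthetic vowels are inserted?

The unsyllabifiable consonants are /g/, /p/, /l/, /z/; each receives one epenthetic vowel.

4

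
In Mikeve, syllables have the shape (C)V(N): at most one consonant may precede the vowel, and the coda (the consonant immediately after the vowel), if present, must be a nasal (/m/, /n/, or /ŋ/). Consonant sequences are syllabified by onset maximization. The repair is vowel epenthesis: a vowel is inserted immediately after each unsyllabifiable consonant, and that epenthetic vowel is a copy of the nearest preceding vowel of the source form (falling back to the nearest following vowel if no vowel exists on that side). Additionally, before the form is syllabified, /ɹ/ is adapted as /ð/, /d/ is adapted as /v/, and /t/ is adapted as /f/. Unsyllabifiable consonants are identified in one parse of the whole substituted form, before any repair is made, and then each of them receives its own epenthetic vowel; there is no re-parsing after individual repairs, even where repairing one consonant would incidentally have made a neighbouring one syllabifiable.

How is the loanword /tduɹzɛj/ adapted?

fuvuðuzɛjɛ

Substitution: /t/ → /f/, /d/ → /v/, /ɹ/ → /ð/, giving /fvuðzɛj/.
Under (C)V(N), the unsyllabifiable consonants are /f/, /ð/, /j/ (only a nasal (/m/, /n/, or /ŋ/) is licensed in coda position; onsets are limited to one consonant).
Inserting the epenthetic vowel yields /f/ → /fu/, /ð/ → /ðu/, /j/ → /jɛ/.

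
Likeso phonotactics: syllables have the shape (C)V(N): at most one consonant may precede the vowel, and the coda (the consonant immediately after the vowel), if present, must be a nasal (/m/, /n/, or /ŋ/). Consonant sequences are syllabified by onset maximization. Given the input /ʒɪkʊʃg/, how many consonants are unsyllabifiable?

2

Syllabifying with onset maximization leaves /ʃ/, /g/ stranded (only a nasal (/m/, /n/, or /ŋ/) is licensed in coda position; onsets are limited to one consonant).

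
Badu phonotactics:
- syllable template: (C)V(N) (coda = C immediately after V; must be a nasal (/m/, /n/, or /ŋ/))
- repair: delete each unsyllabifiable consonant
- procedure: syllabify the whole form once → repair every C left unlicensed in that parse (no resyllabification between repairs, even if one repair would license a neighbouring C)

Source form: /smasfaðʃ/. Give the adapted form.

Syllabifying with onset maximization leaves /s/, /s/, /ð/, /ʃ/ stranded (only a nasal (/m/, /n/, or /ŋ/) is licensed in coda position; onsets are limited to one consonant).
Deletion applies to /s/, /s/, /ð/, /ʃ/.

mafa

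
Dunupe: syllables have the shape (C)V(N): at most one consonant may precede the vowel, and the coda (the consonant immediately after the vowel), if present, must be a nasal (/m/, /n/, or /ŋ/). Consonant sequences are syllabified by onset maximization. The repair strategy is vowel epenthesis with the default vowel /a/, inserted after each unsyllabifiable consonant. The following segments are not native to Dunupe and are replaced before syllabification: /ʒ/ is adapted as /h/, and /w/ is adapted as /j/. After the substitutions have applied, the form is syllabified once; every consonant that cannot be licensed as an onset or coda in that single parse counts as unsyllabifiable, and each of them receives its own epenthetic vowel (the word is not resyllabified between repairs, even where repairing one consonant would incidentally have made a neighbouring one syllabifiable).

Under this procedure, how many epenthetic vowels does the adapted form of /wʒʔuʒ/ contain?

3

After substitution the input is /jhʔuh/.
The unsyllabifiable consonants are /j/, /h/, /h/; each receives one epenthetic vowel.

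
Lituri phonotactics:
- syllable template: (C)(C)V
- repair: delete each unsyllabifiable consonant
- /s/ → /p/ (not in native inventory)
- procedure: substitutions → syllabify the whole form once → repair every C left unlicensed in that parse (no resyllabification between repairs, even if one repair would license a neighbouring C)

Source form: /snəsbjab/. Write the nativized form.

Substitution: /s/ → /p/, giving /pnəpbjab/.
Syllabifying with onset maximization leaves /p/, /b/ stranded (no codas are permitted; onsets may contain at most 2 consonants).
Deletion applies to /p/, /b/.

pnəbja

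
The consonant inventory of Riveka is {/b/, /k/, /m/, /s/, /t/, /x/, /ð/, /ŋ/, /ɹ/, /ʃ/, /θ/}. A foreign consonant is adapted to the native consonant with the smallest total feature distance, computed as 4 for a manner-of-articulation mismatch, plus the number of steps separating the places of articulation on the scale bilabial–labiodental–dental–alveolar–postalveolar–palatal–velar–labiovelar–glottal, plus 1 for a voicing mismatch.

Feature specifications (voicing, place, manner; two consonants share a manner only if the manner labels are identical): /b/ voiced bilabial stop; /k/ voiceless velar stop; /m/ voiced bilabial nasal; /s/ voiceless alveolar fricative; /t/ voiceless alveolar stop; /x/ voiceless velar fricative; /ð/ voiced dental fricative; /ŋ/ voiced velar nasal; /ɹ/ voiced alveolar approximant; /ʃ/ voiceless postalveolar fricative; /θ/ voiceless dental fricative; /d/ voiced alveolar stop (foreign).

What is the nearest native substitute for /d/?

t

/t/ is closest: same manner (stop), place distance 0 (alveolar→alveolar), voicing differs (+1); total 1. Next closest is /b/ at distance 3.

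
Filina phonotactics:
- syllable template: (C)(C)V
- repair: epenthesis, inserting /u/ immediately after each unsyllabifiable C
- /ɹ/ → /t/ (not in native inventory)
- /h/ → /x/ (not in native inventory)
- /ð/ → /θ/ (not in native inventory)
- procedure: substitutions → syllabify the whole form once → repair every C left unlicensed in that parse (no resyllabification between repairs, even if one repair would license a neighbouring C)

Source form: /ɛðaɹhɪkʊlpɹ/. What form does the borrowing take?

ɛθatxɪkʊluputu

Substitution: /ð/ → /θ/, /ɹ/ → /t/, /h/ → /x/, giving /ɛθatxɪkʊlpt/.
The consonants /l/, /p/, /t/ cannot be parsed into a legal (C)(C)V syllable (no codas are permitted; onsets may contain at most 2 consonants).
Epenthesis after each stranded consonant: /l/ → /lu/, /p/ → /pu/, /t/ → /tu/.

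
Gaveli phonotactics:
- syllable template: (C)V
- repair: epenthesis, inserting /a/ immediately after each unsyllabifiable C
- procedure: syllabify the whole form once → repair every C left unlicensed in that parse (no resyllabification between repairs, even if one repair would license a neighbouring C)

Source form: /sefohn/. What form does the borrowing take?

sefohana

Syllabifying with onset maximization leaves /h/, /n/ stranded (no codas are permitted; onsets are limited to one consonant).
Epenthesis after each stranded consonant: /h/ → /ha/, /n/ → /na/.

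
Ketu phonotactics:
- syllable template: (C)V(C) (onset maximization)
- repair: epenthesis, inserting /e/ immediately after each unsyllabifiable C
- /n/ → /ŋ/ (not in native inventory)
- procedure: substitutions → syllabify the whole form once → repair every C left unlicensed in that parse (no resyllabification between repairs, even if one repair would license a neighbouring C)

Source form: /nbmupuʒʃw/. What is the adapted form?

Substitution: /n/ → /ŋ/, giving /ŋbmupuʒʃw/.
Under (C)V(C), the unsyllabifiable consonants are /ŋ/, /b/, /ʃ/, /w/ (at most one coda consonant is licensed; onsets are limited to one consonant).
Epenthesis after each stranded consonant: /ŋ/ → /ŋe/, /b/ → /be/, /ʃ/ → /ʃe/, /w/ → /we/.

ŋebemupuʒʃewe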